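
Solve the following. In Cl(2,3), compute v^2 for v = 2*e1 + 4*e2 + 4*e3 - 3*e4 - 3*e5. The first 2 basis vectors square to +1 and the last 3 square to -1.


v^2 = sum of c_i^2 * e_i^2
Positive signature terms (e_i^2 = +1): 2^2 + 4^2 = 20
Negative signature terms (e_j^2 = -1): 4^2 + (-3)^2 + (-3)^2 = 34
v^2 = 20 - 34 = -14


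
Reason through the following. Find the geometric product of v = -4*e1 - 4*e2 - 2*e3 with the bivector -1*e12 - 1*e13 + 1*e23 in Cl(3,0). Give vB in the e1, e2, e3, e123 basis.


vB has grade-1 (vector) and grade-3 (trivector) parts: vB = (v _| B) + (v ^ B).
Vector part <vB>_1:
  e1: -v2*b12 - v3*b13 = -(-4)*(-1) - (-2)*(-1) = -6
  e2: v1*b12 - v3*b23 = (-4)*(-1) - (-2)*(1) = 6
  e3: v1*b13 + v2*b23 = (-4)*(-1) + (-4)*(1) = 0
Trivector part <vB>_3:
  e123: v1*b23 - v2*b13 + v3*b12 = (-4)*(1) - (-4)*(-1) + (-2)*(-1) = -6
vB = -6*e1 + 6*e2 + 0*e3 - 6*e123


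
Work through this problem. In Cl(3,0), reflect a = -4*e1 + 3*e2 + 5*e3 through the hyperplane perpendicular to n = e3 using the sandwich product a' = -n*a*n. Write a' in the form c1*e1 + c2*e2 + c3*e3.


Reflection formula: a' = -n*a*n, with n = e3 (unit vector, n^2 = 1).
For reflection through hyperplane perp to e3:
The component along e3 flips sign, others stay.
a = (-4, 3, 5)
a' = (-4, 3, -5)
a' = -4*e1 + 3*e2 - 5*e3


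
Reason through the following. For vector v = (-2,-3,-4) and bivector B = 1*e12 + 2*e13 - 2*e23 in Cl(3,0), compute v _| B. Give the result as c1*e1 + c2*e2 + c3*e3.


Left contraction v _| B = <vB>_1 (grade-1 part of the geometric product vB).
Using e1_|e12 = e2, e2_|e12 = -e1, e1_|e13 = e3, e3_|e13 = -e1, e2_|e23 = e3, e3_|e23 = -e2:
e1 coeff: -v2*b12 - v3*b13 = -(-3)*(1) - (-4)*(2) = 11
e2 coeff: v1*b12 - v3*b23 = (-2)*(1) - (-4)*(-2) = -10
e3 coeff: v1*b13 + v2*b23 = (-2)*(2) + (-3)*(-2) = 2
v _| B = 11*e1 - 10*e2 + 2*e3


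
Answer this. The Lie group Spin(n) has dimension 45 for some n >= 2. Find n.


dim Spin(n) = dim so(n) = n(n-1)/2.
Solve n(n-1)/2 = 45, i.e. n^2 - n - 90 = 0.
Discriminant = 1 + 8*45 = 361
n = (1 + sqrt(361))/2 = (1 + 19)/2 = 10


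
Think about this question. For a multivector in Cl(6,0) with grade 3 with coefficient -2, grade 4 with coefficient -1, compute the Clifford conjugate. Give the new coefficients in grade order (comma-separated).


Clifford conjugate sign for grade k: (-1)^(k(k+1)/2)
Grade 3: (-1)^(3*4/2) = (-1)^6 = 1, coeff -2 -> -2
Grade 4: (-1)^(4*5/2) = (-1)^10 = 1, coeff -1 -> -1
Conjugated coefficients: -2, -1


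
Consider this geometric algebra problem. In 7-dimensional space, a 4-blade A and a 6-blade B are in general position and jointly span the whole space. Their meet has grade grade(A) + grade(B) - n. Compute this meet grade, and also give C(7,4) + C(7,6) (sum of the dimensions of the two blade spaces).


Meet grade = grade(A) + grade(B) - n
= 4 + 6 - 7 = 3
C(7,4) = 35
C(7,6) = 7
dim_A + dim_B = 35 + 7 = 42


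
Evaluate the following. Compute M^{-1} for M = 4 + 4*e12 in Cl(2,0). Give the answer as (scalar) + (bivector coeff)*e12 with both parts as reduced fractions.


M = 4 + 4*e12, where e12^2 = -1.
Since M commutes with its reverse ~M = a - b*e12, M * ~M = a^2 - b^2*e12^2 = a^2 + b^2.
So M^{-1} = ~M / (a^2 + b^2) = (a - b*e12)/(a^2 + b^2).
a^2 + b^2 = 16 + 16 = 32
Scalar part = 4/32 = 1/8
Bivector coeff = -4/32 = -1/8
M^{-1} = 1/8 - 1/8*e12


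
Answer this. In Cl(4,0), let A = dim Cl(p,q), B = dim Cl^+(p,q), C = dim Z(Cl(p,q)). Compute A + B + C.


n = 4 + 0 = 4
Total dim = 2^4 = 16
Even subalgebra dim = 2^3 = 8
n is even, so center dim = 1
Sum = 16 + 8 + 1 = 25


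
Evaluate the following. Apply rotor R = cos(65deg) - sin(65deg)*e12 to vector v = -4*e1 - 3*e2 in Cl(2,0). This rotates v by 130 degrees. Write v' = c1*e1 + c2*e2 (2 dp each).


Rotor R = cos(65deg) - sin(65deg)*e12
Rotation angle theta = 2 * 65 = 130 degrees
v' = R*v*~R rotates v by theta.
cos(130deg) = -0.6428, sin(130deg) = 0.7660
v'_1 = -4*cos(130deg) - (-3)*sin(130deg)
= -4*(-0.6428) - (-3)*0.7660
= 4.87
v'_2 = -4*sin(130deg) + (-3)*cos(130deg)
= -4*0.7660 + (-3)*(-0.6428)
= -1.14
v' = 4.87*e1 - 1.14*e2


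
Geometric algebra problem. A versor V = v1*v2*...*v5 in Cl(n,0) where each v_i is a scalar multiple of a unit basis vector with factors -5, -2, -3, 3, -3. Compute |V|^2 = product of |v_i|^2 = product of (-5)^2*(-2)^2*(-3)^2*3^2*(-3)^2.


Each vector v_i has |v_i|^2 = s_i^2
Squared scales: (-5)^2 = 25, (-2)^2 = 4, (-3)^2 = 9, 3^2 = 9, (-3)^2 = 9
|V|^2 = 25 * 4 * 9 * 9 * 9
= 72900


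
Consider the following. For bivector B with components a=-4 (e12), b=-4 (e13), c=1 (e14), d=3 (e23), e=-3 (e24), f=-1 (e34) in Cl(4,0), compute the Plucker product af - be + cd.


Plucker relation: af - be + cd
a*f = (-4)*(-1) = 4
b*e = (-4)*(-3) = 12
c*d = 1*3 = 3
af - be + cd = 4 - 12 + 3
= -5


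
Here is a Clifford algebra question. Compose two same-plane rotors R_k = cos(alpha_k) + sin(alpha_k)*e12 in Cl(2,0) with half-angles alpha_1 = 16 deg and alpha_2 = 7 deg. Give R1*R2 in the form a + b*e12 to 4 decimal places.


Same-plane rotors commute and their half-angles add:
R1*R2 = cos(a1 + a2) + sin(a1 + a2)*e12.
a1 + a2 = 16 + 7 = 23 deg
cos(23 deg) = 0.9205
sin(23 deg) = 0.3907
R1*R2 = 0.9205 + 0.3907*e12


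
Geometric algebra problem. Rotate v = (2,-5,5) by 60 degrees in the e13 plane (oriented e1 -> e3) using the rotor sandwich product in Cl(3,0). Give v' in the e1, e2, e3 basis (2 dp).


Rotor R = cos(30deg) - sin(30deg)*e13
Rotation angle theta = 2 * 30 = 60 degrees in the e13 plane (e1 -> e3).
The component perpendicular to the plane (e2) is invariant: v'_2 = v2 = -5.00
cos(60deg) = 0.5000, sin(60deg) = 0.8660
v'_1 = v1*cos(theta) - v3*sin(theta) = 2*0.5000 - 5*0.8660 = -3.33
v'_3 = v1*sin(theta) + v3*cos(theta) = 2*0.8660 + 5*0.5000 = 4.23
v' = -3.33*e1 - 5.00*e2 + 4.23*e3


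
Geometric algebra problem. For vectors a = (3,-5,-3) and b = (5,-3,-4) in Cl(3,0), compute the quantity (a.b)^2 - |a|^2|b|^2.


a . b = 3*5 + (-5)*(-3) + (-3)*(-4)
= 15 + 15 + 12 = 42
|a|^2 = 3^2 + (-5)^2 + (-3)^2 = 43
|b|^2 = 5^2 + (-3)^2 + (-4)^2 = 50
(a.b)^2 = 42^2 = 1764
|a|^2 * |b|^2 = 43 * 50 = 2150
Result = 1764 - 2150 = -386


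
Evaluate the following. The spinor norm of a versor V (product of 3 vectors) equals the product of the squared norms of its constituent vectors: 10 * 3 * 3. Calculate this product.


Spinor norm N(V) = |v1|^2 * |v2|^2 * ... * |v3|^2
= 10 * 3 * 3
Running product: 10, 30, 90
N(V) = 90


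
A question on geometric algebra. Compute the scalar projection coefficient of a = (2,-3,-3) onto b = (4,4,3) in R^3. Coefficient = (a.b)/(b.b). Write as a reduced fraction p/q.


Projection coefficient = (a . b) / (b . b)
a . b = 2*4 + (-3)*4 + (-3)*3
= 8 + (-12) + (-9) = -13
b . b = 4^2 + 4^2 + 3^2
= 16 + 16 + 9 = 41
Coefficient = -13/41
In lowest terms: -13/41


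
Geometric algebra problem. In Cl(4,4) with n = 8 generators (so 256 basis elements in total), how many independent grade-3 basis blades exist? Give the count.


Number of grade-k basis blades in Cl(p,q) with n = p + q is C(n, k).
n = 4 + 4 = 8
C(8, 3) = 8! / (3! * 5!)
= 40320 / (6 * 120)
= 56


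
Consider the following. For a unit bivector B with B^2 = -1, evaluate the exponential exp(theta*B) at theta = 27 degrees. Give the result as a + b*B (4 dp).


For a unit bivector B with B^2 = -1, the exponential series gives
e^(theta*B) = cos(theta) + sin(theta)*B (the GA analogue of Euler's formula).
theta = 27 degrees = 0.471239 rad
cos(27 deg) = 0.8910
sin(27 deg) = 0.4540
exp(theta*B) = 0.8910 + 0.4540*B


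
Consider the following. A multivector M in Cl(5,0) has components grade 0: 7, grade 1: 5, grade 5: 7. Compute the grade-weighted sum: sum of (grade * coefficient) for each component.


Grade-weighted sum = sum of grade_k * coefficient_k
0*7 = 0
1*5 = 5
5*7 = 35
Total = 0 + 5 + 35 = 40


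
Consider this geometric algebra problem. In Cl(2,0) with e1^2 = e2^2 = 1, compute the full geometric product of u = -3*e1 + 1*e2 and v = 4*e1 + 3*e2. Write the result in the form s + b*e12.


Expand: (-3*e1 + 1*e2)(4*e1 + 3*e2)
= (-3)*4*e1e1 + (-3)*3*e1e2 + 1*4*e2e1 + 1*3*e2e2
Using e1^2 = e2^2 = 1, e2e1 = -e1e2:
Scalar part s = (-3)*4 + 1*3 = -12 + 3 = -9
Bivector part b = (-3)*3 - 1*4 = -9 - 4 = -13
uv = -9 - 13*e12


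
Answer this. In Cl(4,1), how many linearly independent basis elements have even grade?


Even subalgebra dimension = 2^(n-1)
n = 4 + 1 = 5
2^(5 - 1) = 2^4 = 16
Verification: sum of C(5,k) for even k = 1 + 10 + 5 = 16
Result = 16


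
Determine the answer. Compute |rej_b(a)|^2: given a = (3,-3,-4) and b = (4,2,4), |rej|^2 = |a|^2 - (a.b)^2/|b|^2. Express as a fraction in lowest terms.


|a|^2 = 3^2 + (-3)^2 + (-4)^2 = 34
|b|^2 = 4^2 + 2^2 + 4^2 = 36
a . b = 3*4 + (-3)*2 + (-4)*4 = -10
(a.b)^2 = (-10)^2 = 100
|rej|^2 = 34 - 100/36
= (1224 - 100)/36
= 1124/36
In lowest terms: 281/9


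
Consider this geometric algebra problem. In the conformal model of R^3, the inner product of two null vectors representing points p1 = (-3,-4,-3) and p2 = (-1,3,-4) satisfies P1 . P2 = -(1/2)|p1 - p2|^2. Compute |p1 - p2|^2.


p1 - p2 = (-2, -7, 1)
|p1 - p2|^2 = (-2)^2 + (-7)^2 + 1^2
= 4 + 49 + 1
= 54


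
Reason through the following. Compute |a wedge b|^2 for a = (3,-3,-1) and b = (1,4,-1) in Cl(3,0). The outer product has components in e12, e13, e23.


a wedge b = (a1*b2 - a2*b1)*e12 + (a1*b3 - a3*b1)*e13 + (a2*b3 - a3*b2)*e23
e12 coeff: 3*4 - (-3)*1 = 12 - (-3) = 15
e13 coeff: 3*(-1) - (-1)*1 = -3 - (-1) = -2
e23 coeff: (-3)*(-1) - (-1)*4 = 3 - (-4) = 7
|a wedge b|^2 = 15^2 + (-2)^2 + 7^2
= 225 + 4 + 49
= 278


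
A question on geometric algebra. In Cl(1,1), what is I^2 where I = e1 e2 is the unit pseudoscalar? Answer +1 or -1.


The pseudoscalar I = e1...e_n (product of all n generators) of Cl(p,q) satisfies I^2 = (-1)^(q + n(n-1)/2).
p = 1, q = 1, n = p + q = 2
n(n-1)/2 = 2 * 1 / 2 = 1
Exponent = q + n(n-1)/2 = 1 + 1 = 2
I^2 = (-1)^2 = +1


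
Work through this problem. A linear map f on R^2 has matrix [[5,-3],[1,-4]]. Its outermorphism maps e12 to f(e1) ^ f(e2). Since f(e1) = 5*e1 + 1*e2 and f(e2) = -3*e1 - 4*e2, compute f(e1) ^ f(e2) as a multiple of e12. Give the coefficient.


The outermorphism of a linear map f sends e1^e2 to f(e1)^f(e2).
f(e1) = 5*e1 + 1*e2
f(e2) = -3*e1 - 4*e2
f(e1) ^ f(e2) = (5*e1 + 1*e2) ^ (-3*e1 - 4*e2)
= 5*(-4)*e12 + 1*(-3)*e21
= (-20 - (-3))*e12
= -17*e12
Coefficient = -17


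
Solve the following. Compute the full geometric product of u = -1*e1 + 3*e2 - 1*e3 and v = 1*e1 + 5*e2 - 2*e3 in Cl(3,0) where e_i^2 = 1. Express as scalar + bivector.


In Cl(3,0): e_i^2 = 1, e_ie_j = -e_je_i for i != j.
Scalar part = u . v = (-1)*1 + 3*5 + (-1)*(-2)
= -1 + 15 + 2 = 16
e12 coeff = (-1)*5 - 3*1 = -5 - 3 = -8
e13 coeff = (-1)*(-2) - (-1)*1 = 2 - (-1) = 3
e23 coeff = 3*(-2) - (-1)*5 = -6 - (-5) = -1
uv = 16 - 8*e12 + 3*e13 - 1*e23


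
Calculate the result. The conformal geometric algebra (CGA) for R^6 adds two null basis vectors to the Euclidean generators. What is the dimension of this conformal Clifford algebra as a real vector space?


The conformal model of R^6 uses Cl(7,1): the 6 Euclidean generators plus two extra orthogonal generators e+ (e+^2 = +1) and e- (e-^2 = -1), from which the null vectors e0, einf are built.
Number of generators m = 6 + 2 = 8.
dim Cl(p,q) = 2^m = 2^8 = 256


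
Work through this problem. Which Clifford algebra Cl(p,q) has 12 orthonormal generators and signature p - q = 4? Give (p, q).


We need p + q = 12 and p - q = 4.
Adding: 2p = 12 + 4 = 16, so p = 8.
Then q = 12 - 8 = 4.
(p, q) = (8, 4)


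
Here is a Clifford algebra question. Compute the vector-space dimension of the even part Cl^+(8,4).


Even subalgebra dimension = 2^(n-1)
n = 8 + 4 = 12
2^(12 - 1) = 2^11 = 2048
Verification: sum of C(12,k) for even k = 1 + 66 + 495 + 924 + 495 + 66 + 1 = 2048
Result = 2048


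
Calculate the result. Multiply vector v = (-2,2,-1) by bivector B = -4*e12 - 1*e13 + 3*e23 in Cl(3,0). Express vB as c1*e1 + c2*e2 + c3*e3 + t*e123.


vB has grade-1 (vector) and grade-3 (trivector) parts: vB = (v _| B) + (v ^ B).
Vector part <vB>_1:
  e1: -v2*b12 - v3*b13 = -(2)*(-4) - (-1)*(-1) = 7
  e2: v1*b12 - v3*b23 = (-2)*(-4) - (-1)*(3) = 11
  e3: v1*b13 + v2*b23 = (-2)*(-1) + (2)*(3) = 8
Trivector part <vB>_3:
  e123: v1*b23 - v2*b13 + v3*b12 = (-2)*(3) - (2)*(-1) + (-1)*(-4) = 0
vB = 7*e1 + 11*e2 + 8*e3 + 0*e123


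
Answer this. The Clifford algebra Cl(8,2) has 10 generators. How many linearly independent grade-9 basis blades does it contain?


Number of grade-k basis blades in Cl(p,q) with n = p + q is C(n, k).
n = 8 + 2 = 10
C(10, 9) = 10! / (9! * 1!)
= 3628800 / (362880 * 1)
= 10


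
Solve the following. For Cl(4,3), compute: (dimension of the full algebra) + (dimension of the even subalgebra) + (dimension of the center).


n = 4 + 3 = 7
Total dim = 2^7 = 128
Even subalgebra dim = 2^6 = 64
n is odd, so center dim = 2
Sum = 128 + 64 + 2 = 194


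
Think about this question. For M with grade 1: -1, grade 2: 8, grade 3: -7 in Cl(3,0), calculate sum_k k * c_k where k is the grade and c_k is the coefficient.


Grade-weighted sum = sum of grade_k * coefficient_k
1*(-1) = -1
2*8 = 16
3*(-7) = -21
Total = -1 + 16 + (-21) = -6


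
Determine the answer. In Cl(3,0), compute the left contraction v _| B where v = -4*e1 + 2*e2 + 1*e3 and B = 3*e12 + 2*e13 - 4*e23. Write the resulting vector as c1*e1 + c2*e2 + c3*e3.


Left contraction v _| B = <vB>_1 (grade-1 part of the geometric product vB).
Using e1_|e12 = e2, e2_|e12 = -e1, e1_|e13 = e3, e3_|e13 = -e1, e2_|e23 = e3, e3_|e23 = -e2:
e1 coeff: -v2*b12 - v3*b13 = -(2)*(3) - (1)*(2) = -8
e2 coeff: v1*b12 - v3*b23 = (-4)*(3) - (1)*(-4) = -8
e3 coeff: v1*b13 + v2*b23 = (-4)*(2) + (2)*(-4) = -16
v _| B = -8*e1 - 8*e2 - 16*e3


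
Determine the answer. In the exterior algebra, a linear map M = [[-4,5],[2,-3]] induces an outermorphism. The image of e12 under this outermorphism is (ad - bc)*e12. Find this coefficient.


The outermorphism of a linear map f sends e1^e2 to f(e1)^f(e2).
f(e1) = -4*e1 + 2*e2
f(e2) = 5*e1 - 3*e2
f(e1) ^ f(e2) = (-4*e1 + 2*e2) ^ (5*e1 - 3*e2)
= (-4)*(-3)*e12 + 2*5*e21
= (12 - 10)*e12
= 2*e12
Coefficient = 2


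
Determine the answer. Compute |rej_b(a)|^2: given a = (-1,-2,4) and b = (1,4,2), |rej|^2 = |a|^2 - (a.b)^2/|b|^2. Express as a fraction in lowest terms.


|a|^2 = (-1)^2 + (-2)^2 + 4^2 = 21
|b|^2 = 1^2 + 4^2 + 2^2 = 21
a . b = (-1)*1 + (-2)*4 + 4*2 = -1
(a.b)^2 = (-1)^2 = 1
|rej|^2 = 21 - 1/21
= (441 - 1)/21
= 440/21
In lowest terms: 440/21


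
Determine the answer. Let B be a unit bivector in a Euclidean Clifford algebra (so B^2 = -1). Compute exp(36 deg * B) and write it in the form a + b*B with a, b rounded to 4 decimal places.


For a unit bivector B with B^2 = -1, the exponential series gives
e^(theta*B) = cos(theta) + sin(theta)*B (the GA analogue of Euler's formula).
theta = 36 degrees = 0.628319 rad
cos(36 deg) = 0.8090
sin(36 deg) = 0.5878
exp(theta*B) = 0.8090 + 0.5878*B


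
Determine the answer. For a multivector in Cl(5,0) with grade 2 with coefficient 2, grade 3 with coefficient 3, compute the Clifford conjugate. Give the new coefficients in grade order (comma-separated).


Clifford conjugate sign for grade k: (-1)^(k(k+1)/2)
Grade 2: (-1)^(2*3/2) = (-1)^3 = -1, coeff 2 -> -2
Grade 3: (-1)^(3*4/2) = (-1)^6 = 1, coeff 3 -> 3
Conjugated coefficients: -2, 3


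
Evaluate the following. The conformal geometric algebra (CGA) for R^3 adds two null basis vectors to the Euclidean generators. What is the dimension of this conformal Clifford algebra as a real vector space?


The conformal model of R^3 uses Cl(4,1): the 3 Euclidean generators plus two extra orthogonal generators e+ (e+^2 = +1) and e- (e-^2 = -1), from which the null vectors e0, einf are built.
Number of generators m = 3 + 2 = 5.
dim Cl(p,q) = 2^m = 2^5 = 32


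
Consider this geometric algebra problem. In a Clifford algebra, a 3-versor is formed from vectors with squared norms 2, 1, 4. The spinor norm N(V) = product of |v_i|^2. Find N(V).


Spinor norm N(V) = |v1|^2 * |v2|^2 * ... * |v3|^2
= 2 * 1 * 4
Running product: 2, 2, 8
N(V) = 8


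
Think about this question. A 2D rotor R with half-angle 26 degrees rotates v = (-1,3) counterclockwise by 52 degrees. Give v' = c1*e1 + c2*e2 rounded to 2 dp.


Rotor R = cos(26deg) - sin(26deg)*e12
Rotation angle theta = 2 * 26 = 52 degrees
v' = R*v*~R rotates v by theta.
cos(52deg) = 0.6157, sin(52deg) = 0.7880
v'_1 = -1*cos(52deg) - 3*sin(52deg)
= -1*0.6157 - 3*0.7880
= -2.98
v'_2 = -1*sin(52deg) + 3*cos(52deg)
= -1*0.7880 + 3*0.6157
= 1.06
v' = -2.98*e1 + 1.06*e2


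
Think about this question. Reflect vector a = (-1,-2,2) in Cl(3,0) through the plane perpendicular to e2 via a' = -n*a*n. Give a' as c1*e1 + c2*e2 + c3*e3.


Reflection formula: a' = -n*a*n, with n = e2 (unit vector, n^2 = 1).
For reflection through hyperplane perp to e2:
The component along e2 flips sign, others stay.
a = (-1, -2, 2)
a' = (-1, 2, 2)
a' = -1*e1 + 2*e2 + 2*e3


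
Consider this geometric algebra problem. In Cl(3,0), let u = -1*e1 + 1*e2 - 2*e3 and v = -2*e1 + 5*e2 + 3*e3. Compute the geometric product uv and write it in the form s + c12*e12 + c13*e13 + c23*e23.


In Cl(3,0): e_i^2 = 1, e_ie_j = -e_je_i for i != j.
Scalar part = u . v = (-1)*(-2) + 1*5 + (-2)*3
= 2 + 5 + (-6) = 1
e12 coeff = (-1)*5 - 1*(-2) = -5 - (-2) = -3
e13 coeff = (-1)*3 - (-2)*(-2) = -3 - 4 = -7
e23 coeff = 1*3 - (-2)*5 = 3 - (-10) = 13
uv = 1 - 3*e12 - 7*e13 + 13*e23


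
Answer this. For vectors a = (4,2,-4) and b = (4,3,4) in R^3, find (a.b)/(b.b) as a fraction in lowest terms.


Projection coefficient = (a . b) / (b . b)
a . b = 4*4 + 2*3 + (-4)*4
= 16 + 6 + (-16) = 6
b . b = 4^2 + 3^2 + 4^2
= 16 + 9 + 16 = 41
Coefficient = 6/41
In lowest terms: 6/41


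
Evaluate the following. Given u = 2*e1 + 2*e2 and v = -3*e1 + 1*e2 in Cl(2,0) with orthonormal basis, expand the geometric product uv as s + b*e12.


Expand: (2*e1 + 2*e2)(-3*e1 + 1*e2)
= 2*(-3)*e1e1 + 2*1*e1e2 + 2*(-3)*e2e1 + 2*1*e2e2
Using e1^2 = e2^2 = 1, e2e1 = -e1e2:
Scalar part s = 2*(-3) + 2*1 = -6 + 2 = -4
Bivector part b = 2*1 - 2*(-3) = 2 - (-6) = 8
uv = -4 + 8*e12


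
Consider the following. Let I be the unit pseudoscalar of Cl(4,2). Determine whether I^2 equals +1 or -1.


The pseudoscalar I = e1...e_n (product of all n generators) of Cl(p,q) satisfies I^2 = (-1)^(q + n(n-1)/2).
p = 4, q = 2, n = p + q = 6
n(n-1)/2 = 6 * 5 / 2 = 15
Exponent = q + n(n-1)/2 = 2 + 15 = 17
I^2 = (-1)^17 = -1


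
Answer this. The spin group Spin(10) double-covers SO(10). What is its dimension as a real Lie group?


Spin(n) double-covers SO(n); both have Lie algebra so(n) of dimension n(n-1)/2.
n = 10
n(n-1) = 10 * 9 = 90
dim Spin(10) = 90/2 = 45


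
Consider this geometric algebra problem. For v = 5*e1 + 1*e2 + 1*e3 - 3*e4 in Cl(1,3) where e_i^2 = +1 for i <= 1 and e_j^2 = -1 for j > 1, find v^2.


v^2 = sum of c_i^2 * e_i^2
Positive signature terms (e_i^2 = +1): 5^2 = 25
Negative signature terms (e_j^2 = -1): 1^2 + 1^2 + (-3)^2 = 11
v^2 = 25 - 11 = 14


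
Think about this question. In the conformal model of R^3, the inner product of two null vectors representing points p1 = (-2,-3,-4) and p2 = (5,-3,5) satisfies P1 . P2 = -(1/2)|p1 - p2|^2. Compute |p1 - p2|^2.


p1 - p2 = (-7, 0, -9)
|p1 - p2|^2 = (-7)^2 + 0^2 + (-9)^2
= 49 + 0 + 81
= 130


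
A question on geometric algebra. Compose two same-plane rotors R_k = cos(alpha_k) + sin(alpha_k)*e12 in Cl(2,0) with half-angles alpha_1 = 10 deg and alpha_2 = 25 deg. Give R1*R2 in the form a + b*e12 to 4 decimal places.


Same-plane rotors commute and their half-angles add:
R1*R2 = cos(a1 + a2) + sin(a1 + a2)*e12.
a1 + a2 = 10 + 25 = 35 deg
cos(35 deg) = 0.8192
sin(35 deg) = 0.5736
R1*R2 = 0.8192 + 0.5736*e12


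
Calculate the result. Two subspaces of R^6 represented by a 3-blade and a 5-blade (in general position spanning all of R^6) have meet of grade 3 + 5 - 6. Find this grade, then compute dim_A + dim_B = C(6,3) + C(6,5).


Meet grade = grade(A) + grade(B) - n
= 3 + 5 - 6 = 2
C(6,3) = 20
C(6,5) = 6
dim_A + dim_B = 20 + 6 = 26


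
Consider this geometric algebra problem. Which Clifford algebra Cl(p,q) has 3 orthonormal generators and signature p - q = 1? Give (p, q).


We need p + q = 3 and p - q = 1.
Adding: 2p = 3 + 1 = 4, so p = 2.
Then q = 3 - 2 = 1.
(p, q) = (2, 1)


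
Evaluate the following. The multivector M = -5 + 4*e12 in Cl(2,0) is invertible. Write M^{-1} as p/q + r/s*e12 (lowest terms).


M = -5 + 4*e12, where e12^2 = -1.
Since M commutes with its reverse ~M = a - b*e12, M * ~M = a^2 - b^2*e12^2 = a^2 + b^2.
So M^{-1} = ~M / (a^2 + b^2) = (a - b*e12)/(a^2 + b^2).
a^2 + b^2 = 25 + 16 = 41
Scalar part = -5/41 = -5/41
Bivector coeff = -4/41 = -4/41
M^{-1} = -5/41 - 4/41*e12


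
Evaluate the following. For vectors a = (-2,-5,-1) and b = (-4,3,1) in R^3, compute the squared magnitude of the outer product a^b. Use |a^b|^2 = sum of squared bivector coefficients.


a wedge b = (a1*b2 - a2*b1)*e12 + (a1*b3 - a3*b1)*e13 + (a2*b3 - a3*b2)*e23
e12 coeff: (-2)*3 - (-5)*(-4) = -6 - 20 = -26
e13 coeff: (-2)*1 - (-1)*(-4) = -2 - 4 = -6
e23 coeff: (-5)*1 - (-1)*3 = -5 - (-3) = -2
|a wedge b|^2 = (-26)^2 + (-6)^2 + (-2)^2
= 676 + 36 + 4
= 716


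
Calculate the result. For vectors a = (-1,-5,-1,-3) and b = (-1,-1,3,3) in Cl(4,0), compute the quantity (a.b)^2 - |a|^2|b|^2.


a . b = (-1)*(-1) + (-5)*(-1) + (-1)*3 + (-3)*3
= 1 + 5 + (-3) + (-9) = -6
|a|^2 = (-1)^2 + (-5)^2 + (-1)^2 + (-3)^2 = 36
|b|^2 = (-1)^2 + (-1)^2 + 3^2 + 3^2 = 20
(a.b)^2 = (-6)^2 = 36
|a|^2 * |b|^2 = 36 * 20 = 720
Result = 36 - 720 = -684


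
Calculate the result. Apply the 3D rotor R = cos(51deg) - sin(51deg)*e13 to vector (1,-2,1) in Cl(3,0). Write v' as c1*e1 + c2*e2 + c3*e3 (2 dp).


Rotor R = cos(51deg) - sin(51deg)*e13
Rotation angle theta = 2 * 51 = 102 degrees in the e13 plane (e1 -> e3).
The component perpendicular to the plane (e2) is invariant: v'_2 = v2 = -2.00
cos(102deg) = -0.2079, sin(102deg) = 0.9781
v'_1 = v1*cos(theta) - v3*sin(theta) = 1*(-0.2079) - 1*0.9781 = -1.19
v'_3 = v1*sin(theta) + v3*cos(theta) = 1*0.9781 + 1*(-0.2079) = 0.77
v' = -1.19*e1 - 2.00*e2 + 0.77*e3


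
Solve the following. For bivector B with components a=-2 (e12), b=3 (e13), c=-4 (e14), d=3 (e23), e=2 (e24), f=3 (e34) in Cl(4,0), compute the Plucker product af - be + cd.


Plucker relation: af - be + cd
a*f = (-2)*3 = -6
b*e = 3*2 = 6
c*d = (-4)*3 = -12
af - be + cd = -6 - 6 + (-12)
= -24


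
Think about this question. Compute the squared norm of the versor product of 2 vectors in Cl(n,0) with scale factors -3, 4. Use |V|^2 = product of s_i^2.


Each vector v_i has |v_i|^2 = s_i^2
Squared scales: (-3)^2 = 9, 4^2 = 16
|V|^2 = 9 * 16
= 144


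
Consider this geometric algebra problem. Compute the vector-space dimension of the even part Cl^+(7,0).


Even subalgebra dimension = 2^(n-1)
n = 7 + 0 = 7
2^(7 - 1) = 2^6 = 64
Verification: sum of C(7,k) for even k = 1 + 21 + 35 + 7 = 64
Result = 64


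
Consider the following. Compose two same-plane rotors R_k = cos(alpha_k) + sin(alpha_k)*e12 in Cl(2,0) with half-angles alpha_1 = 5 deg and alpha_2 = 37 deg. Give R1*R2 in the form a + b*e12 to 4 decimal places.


Same-plane rotors commute and their half-angles add:
R1*R2 = cos(a1 + a2) + sin(a1 + a2)*e12.
a1 + a2 = 5 + 37 = 42 deg
cos(42 deg) = 0.7431
sin(42 deg) = 0.6691
R1*R2 = 0.7431 + 0.6691*e12


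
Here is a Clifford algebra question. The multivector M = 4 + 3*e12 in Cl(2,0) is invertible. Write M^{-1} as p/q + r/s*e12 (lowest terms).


M = 4 + 3*e12, where e12^2 = -1.
Since M commutes with its reverse ~M = a - b*e12, M * ~M = a^2 - b^2*e12^2 = a^2 + b^2.
So M^{-1} = ~M / (a^2 + b^2) = (a - b*e12)/(a^2 + b^2).
a^2 + b^2 = 16 + 9 = 25
Scalar part = 4/25 = 4/25
Bivector coeff = -3/25 = -3/25
M^{-1} = 4/25 - 3/25*e12


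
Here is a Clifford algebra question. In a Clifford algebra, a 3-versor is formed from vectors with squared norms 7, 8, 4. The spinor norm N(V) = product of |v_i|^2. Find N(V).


Spinor norm N(V) = |v1|^2 * |v2|^2 * ... * |v3|^2
= 7 * 8 * 4
Running product: 7, 56, 224
N(V) = 224


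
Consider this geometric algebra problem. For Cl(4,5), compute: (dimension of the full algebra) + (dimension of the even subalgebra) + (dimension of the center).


n = 4 + 5 = 9
Total dim = 2^9 = 512
Even subalgebra dim = 2^8 = 256
n is odd, so center dim = 2
Sum = 512 + 256 + 2 = 770


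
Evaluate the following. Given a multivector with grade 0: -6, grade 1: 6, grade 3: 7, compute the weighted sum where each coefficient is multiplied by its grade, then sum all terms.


Grade-weighted sum = sum of grade_k * coefficient_k
0*(-6) = 0
1*6 = 6
3*7 = 21
Total = 0 + 6 + 21 = 27


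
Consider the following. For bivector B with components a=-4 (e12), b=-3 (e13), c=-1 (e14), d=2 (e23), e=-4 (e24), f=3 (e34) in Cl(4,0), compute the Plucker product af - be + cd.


Plucker relation: af - be + cd
a*f = (-4)*3 = -12
b*e = (-3)*(-4) = 12
c*d = (-1)*2 = -2
af - be + cd = -12 - 12 + (-2)
= -26


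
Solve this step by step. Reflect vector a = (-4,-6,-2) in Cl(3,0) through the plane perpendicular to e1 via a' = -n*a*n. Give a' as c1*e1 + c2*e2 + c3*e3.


Reflection formula: a' = -n*a*n, with n = e1 (unit vector, n^2 = 1).
For reflection through hyperplane perp to e1:
The component along e1 flips sign, others stay.
a = (-4, -6, -2)
a' = (4, -6, -2)
a' = 4*e1 - 6*e2 - 2*e3


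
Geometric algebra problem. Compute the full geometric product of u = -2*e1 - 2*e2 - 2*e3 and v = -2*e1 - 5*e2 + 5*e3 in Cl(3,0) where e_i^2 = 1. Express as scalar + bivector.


In Cl(3,0): e_i^2 = 1, e_ie_j = -e_je_i for i != j.
Scalar part = u . v = (-2)*(-2) + (-2)*(-5) + (-2)*5
= 4 + 10 + (-10) = 4
e12 coeff = (-2)*(-5) - (-2)*(-2) = 10 - 4 = 6
e13 coeff = (-2)*5 - (-2)*(-2) = -10 - 4 = -14
e23 coeff = (-2)*5 - (-2)*(-5) = -10 - 10 = -20
uv = 4 + 6*e12 - 14*e13 - 20*e23


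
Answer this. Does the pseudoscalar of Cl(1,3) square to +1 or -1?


The pseudoscalar I = e1...e_n (product of all n generators) of Cl(p,q) satisfies I^2 = (-1)^(q + n(n-1)/2).
p = 1, q = 3, n = p + q = 4
n(n-1)/2 = 4 * 3 / 2 = 6
Exponent = q + n(n-1)/2 = 3 + 6 = 9
I^2 = (-1)^9 = -1


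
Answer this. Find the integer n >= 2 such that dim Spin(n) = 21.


dim Spin(n) = dim so(n) = n(n-1)/2.
Solve n(n-1)/2 = 21, i.e. n^2 - n - 42 = 0.
Discriminant = 1 + 8*21 = 169
n = (1 + sqrt(169))/2 = (1 + 13)/2 = 7


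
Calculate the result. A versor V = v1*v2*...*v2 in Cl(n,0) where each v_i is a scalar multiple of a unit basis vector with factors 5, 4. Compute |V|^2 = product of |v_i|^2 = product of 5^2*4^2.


Each vector v_i has |v_i|^2 = s_i^2
Squared scales: 5^2 = 25, 4^2 = 16
|V|^2 = 25 * 16
= 400


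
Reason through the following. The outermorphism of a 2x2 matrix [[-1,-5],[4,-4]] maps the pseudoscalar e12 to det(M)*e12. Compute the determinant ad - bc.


The outermorphism of a linear map f sends e1^e2 to f(e1)^f(e2).
f(e1) = -1*e1 + 4*e2
f(e2) = -5*e1 - 4*e2
f(e1) ^ f(e2) = (-1*e1 + 4*e2) ^ (-5*e1 - 4*e2)
= (-1)*(-4)*e12 + 4*(-5)*e21
= (4 - (-20))*e12
= 24*e12
Coefficient = 24


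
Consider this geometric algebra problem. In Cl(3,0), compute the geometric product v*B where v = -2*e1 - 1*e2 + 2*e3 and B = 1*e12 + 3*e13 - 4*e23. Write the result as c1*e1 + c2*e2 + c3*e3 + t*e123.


vB has grade-1 (vector) and grade-3 (trivector) parts: vB = (v _| B) + (v ^ B).
Vector part <vB>_1:
  e1: -v2*b12 - v3*b13 = -(-1)*(1) - (2)*(3) = -5
  e2: v1*b12 - v3*b23 = (-2)*(1) - (2)*(-4) = 6
  e3: v1*b13 + v2*b23 = (-2)*(3) + (-1)*(-4) = -2
Trivector part <vB>_3:
  e123: v1*b23 - v2*b13 + v3*b12 = (-2)*(-4) - (-1)*(3) + (2)*(1) = 13
vB = -5*e1 + 6*e2 - 2*e3 + 13*e123


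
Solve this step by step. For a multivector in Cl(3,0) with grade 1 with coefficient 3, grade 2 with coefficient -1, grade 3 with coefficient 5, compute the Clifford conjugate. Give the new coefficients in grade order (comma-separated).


Clifford conjugate sign for grade k: (-1)^(k(k+1)/2)
Grade 1: (-1)^(1*2/2) = (-1)^1 = -1, coeff 3 -> -3
Grade 2: (-1)^(2*3/2) = (-1)^3 = -1, coeff -1 -> 1
Grade 3: (-1)^(3*4/2) = (-1)^6 = 1, coeff 5 -> 5
Conjugated coefficients: -3, 1, 5


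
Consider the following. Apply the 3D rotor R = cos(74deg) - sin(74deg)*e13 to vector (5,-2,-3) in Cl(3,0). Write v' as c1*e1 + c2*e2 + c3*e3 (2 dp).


Rotor R = cos(74deg) - sin(74deg)*e13
Rotation angle theta = 2 * 74 = 148 degrees in the e13 plane (e1 -> e3).
The component perpendicular to the plane (e2) is invariant: v'_2 = v2 = -2.00
cos(148deg) = -0.8480, sin(148deg) = 0.5299
v'_1 = v1*cos(theta) - v3*sin(theta) = 5*(-0.8480) - (-3)*0.5299 = -2.65
v'_3 = v1*sin(theta) + v3*cos(theta) = 5*0.5299 + (-3)*(-0.8480) = 5.19
v' = -2.65*e1 - 2.00*e2 + 5.19*e3


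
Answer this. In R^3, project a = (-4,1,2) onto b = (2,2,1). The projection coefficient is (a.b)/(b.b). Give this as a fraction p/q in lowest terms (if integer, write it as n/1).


Projection coefficient = (a . b) / (b . b)
a . b = (-4)*2 + 1*2 + 2*1
= -8 + 2 + 2 = -4
b . b = 2^2 + 2^2 + 1^2
= 4 + 4 + 1 = 9
Coefficient = -4/9
In lowest terms: -4/9


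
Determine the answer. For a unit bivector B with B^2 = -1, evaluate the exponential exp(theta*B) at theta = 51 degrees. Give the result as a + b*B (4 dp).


For a unit bivector B with B^2 = -1, the exponential series gives
e^(theta*B) = cos(theta) + sin(theta)*B (the GA analogue of Euler's formula).
theta = 51 degrees = 0.890118 rad
cos(51 deg) = 0.6293
sin(51 deg) = 0.7771
exp(theta*B) = 0.6293 + 0.7771*B


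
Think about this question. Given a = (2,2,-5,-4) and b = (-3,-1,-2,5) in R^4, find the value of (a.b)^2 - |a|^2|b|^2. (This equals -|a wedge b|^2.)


a . b = 2*(-3) + 2*(-1) + (-5)*(-2) + (-4)*5
= -6 + (-2) + 10 + (-20) = -18
|a|^2 = 2^2 + 2^2 + (-5)^2 + (-4)^2 = 49
|b|^2 = (-3)^2 + (-1)^2 + (-2)^2 + 5^2 = 39
(a.b)^2 = (-18)^2 = 324
|a|^2 * |b|^2 = 49 * 39 = 1911
Result = 324 - 1911 = -1587


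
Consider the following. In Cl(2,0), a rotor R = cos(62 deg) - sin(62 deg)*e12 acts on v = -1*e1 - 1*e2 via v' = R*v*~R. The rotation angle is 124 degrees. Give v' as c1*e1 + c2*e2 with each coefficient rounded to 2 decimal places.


Rotor R = cos(62deg) - sin(62deg)*e12
Rotation angle theta = 2 * 62 = 124 degrees
v' = R*v*~R rotates v by theta.
cos(124deg) = -0.5592, sin(124deg) = 0.8290
v'_1 = -1*cos(124deg) - (-1)*sin(124deg)
= -1*(-0.5592) - (-1)*0.8290
= 1.39
v'_2 = -1*sin(124deg) + (-1)*cos(124deg)
= -1*0.8290 + (-1)*(-0.5592)
= -0.27
v' = 1.39*e1 - 0.27*e2


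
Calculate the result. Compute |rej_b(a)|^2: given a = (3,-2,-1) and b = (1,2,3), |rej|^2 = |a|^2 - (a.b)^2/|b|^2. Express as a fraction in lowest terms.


|a|^2 = 3^2 + (-2)^2 + (-1)^2 = 14
|b|^2 = 1^2 + 2^2 + 3^2 = 14
a . b = 3*1 + (-2)*2 + (-1)*3 = -4
(a.b)^2 = (-4)^2 = 16
|rej|^2 = 14 - 16/14
= (196 - 16)/14
= 180/14
In lowest terms: 90/7


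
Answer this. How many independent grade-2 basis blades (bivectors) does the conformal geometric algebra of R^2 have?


The conformal model of R^2 uses Cl(3,1) with m = 2 + 2 = 4 generators.
Number of grade-2 blades = C(m, 2) = C(4, 2)
= 4*3/2 = 6


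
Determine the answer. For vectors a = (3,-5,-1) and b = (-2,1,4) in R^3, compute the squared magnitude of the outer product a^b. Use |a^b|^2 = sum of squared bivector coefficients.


a wedge b = (a1*b2 - a2*b1)*e12 + (a1*b3 - a3*b1)*e13 + (a2*b3 - a3*b2)*e23
e12 coeff: 3*1 - (-5)*(-2) = 3 - 10 = -7
e13 coeff: 3*4 - (-1)*(-2) = 12 - 2 = 10
e23 coeff: (-5)*4 - (-1)*1 = -20 - (-1) = -19
|a wedge b|^2 = (-7)^2 + 10^2 + (-19)^2
= 49 + 100 + 361
= 510


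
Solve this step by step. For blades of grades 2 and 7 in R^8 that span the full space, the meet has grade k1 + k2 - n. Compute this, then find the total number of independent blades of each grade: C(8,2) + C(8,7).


Meet grade = grade(A) + grade(B) - n
= 2 + 7 - 8 = 1
C(8,2) = 28
C(8,7) = 8
dim_A + dim_B = 28 + 8 = 36


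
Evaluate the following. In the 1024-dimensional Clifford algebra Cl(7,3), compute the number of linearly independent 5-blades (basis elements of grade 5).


Number of grade-k basis blades in Cl(p,q) with n = p + q is C(n, k).
n = 7 + 3 = 10
C(10, 5) = 10! / (5! * 5!)
= 3628800 / (120 * 120)
= 252


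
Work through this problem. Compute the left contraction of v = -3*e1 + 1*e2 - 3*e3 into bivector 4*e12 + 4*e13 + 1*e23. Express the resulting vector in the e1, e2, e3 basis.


Left contraction v _| B = <vB>_1 (grade-1 part of the geometric product vB).
Using e1_|e12 = e2, e2_|e12 = -e1, e1_|e13 = e3, e3_|e13 = -e1, e2_|e23 = e3, e3_|e23 = -e2:
e1 coeff: -v2*b12 - v3*b13 = -(1)*(4) - (-3)*(4) = 8
e2 coeff: v1*b12 - v3*b23 = (-3)*(4) - (-3)*(1) = -9
e3 coeff: v1*b13 + v2*b23 = (-3)*(4) + (1)*(1) = -11
v _| B = 8*e1 - 9*e2 - 11*e3


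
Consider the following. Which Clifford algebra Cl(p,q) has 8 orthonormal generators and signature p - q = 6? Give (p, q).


We need p + q = 8 and p - q = 6.
Adding: 2p = 8 + 6 = 14, so p = 7.
Then q = 8 - 7 = 1.
(p, q) = (7, 1)


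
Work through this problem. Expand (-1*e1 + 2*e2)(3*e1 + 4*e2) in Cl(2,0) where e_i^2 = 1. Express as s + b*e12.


Expand: (-1*e1 + 2*e2)(3*e1 + 4*e2)
= (-1)*3*e1e1 + (-1)*4*e1e2 + 2*3*e2e1 + 2*4*e2e2
Using e1^2 = e2^2 = 1, e2e1 = -e1e2:
Scalar part s = (-1)*3 + 2*4 = -3 + 8 = 5
Bivector part b = (-1)*4 - 2*3 = -4 - 6 = -10
uv = 5 - 10*e12


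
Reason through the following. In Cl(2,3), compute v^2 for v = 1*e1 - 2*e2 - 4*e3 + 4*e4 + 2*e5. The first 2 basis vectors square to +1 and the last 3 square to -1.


v^2 = sum of c_i^2 * e_i^2
Positive signature terms (e_i^2 = +1): 1^2 + (-2)^2 = 5
Negative signature terms (e_j^2 = -1): (-4)^2 + 4^2 + 2^2 = 36
v^2 = 5 - 36 = -31


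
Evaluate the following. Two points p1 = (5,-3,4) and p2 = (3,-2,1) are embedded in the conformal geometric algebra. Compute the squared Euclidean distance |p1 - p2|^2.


p1 - p2 = (2, -1, 3)
|p1 - p2|^2 = 2^2 + (-1)^2 + 3^2
= 4 + 1 + 9
= 14


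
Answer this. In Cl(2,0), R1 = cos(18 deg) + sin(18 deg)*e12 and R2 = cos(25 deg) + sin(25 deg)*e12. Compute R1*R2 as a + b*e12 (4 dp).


Same-plane rotors commute and their half-angles add:
R1*R2 = cos(a1 + a2) + sin(a1 + a2)*e12.
a1 + a2 = 18 + 25 = 43 deg
cos(43 deg) = 0.7314
sin(43 deg) = 0.6820
R1*R2 = 0.7314 + 0.6820*e12


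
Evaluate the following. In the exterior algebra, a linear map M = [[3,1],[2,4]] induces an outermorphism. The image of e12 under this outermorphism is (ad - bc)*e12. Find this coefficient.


The outermorphism of a linear map f sends e1^e2 to f(e1)^f(e2).
f(e1) = 3*e1 + 2*e2
f(e2) = 1*e1 + 4*e2
f(e1) ^ f(e2) = (3*e1 + 2*e2) ^ (1*e1 + 4*e2)
= 3*4*e12 + 2*1*e21
= (12 - 2)*e12
= 10*e12
Coefficient = 10


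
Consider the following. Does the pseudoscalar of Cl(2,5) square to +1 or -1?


The pseudoscalar I = e1...e_n (product of all n generators) of Cl(p,q) satisfies I^2 = (-1)^(q + n(n-1)/2).
p = 2, q = 5, n = p + q = 7
n(n-1)/2 = 7 * 6 / 2 = 21
Exponent = q + n(n-1)/2 = 5 + 21 = 26
I^2 = (-1)^26 = +1


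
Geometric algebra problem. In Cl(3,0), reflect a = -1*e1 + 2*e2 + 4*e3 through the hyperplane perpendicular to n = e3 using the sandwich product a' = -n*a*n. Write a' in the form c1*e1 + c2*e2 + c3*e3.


Reflection formula: a' = -n*a*n, with n = e3 (unit vector, n^2 = 1).
For reflection through hyperplane perp to e3:
The component along e3 flips sign, others stay.
a = (-1, 2, 4)
a' = (-1, 2, -4)
a' = -1*e1 + 2*e2 - 4*e3


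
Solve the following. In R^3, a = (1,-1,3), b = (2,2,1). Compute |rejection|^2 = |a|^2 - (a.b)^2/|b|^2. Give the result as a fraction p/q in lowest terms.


|a|^2 = 1^2 + (-1)^2 + 3^2 = 11
|b|^2 = 2^2 + 2^2 + 1^2 = 9
a . b = 1*2 + (-1)*2 + 3*1 = 3
(a.b)^2 = 3^2 = 9
|rej|^2 = 11 - 9/9
= (99 - 9)/9
= 90/9
In lowest terms: 10/1


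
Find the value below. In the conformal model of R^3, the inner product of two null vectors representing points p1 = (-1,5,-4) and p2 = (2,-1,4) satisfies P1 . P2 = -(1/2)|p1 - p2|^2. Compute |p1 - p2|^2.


p1 - p2 = (-3, 6, -8)
|p1 - p2|^2 = (-3)^2 + 6^2 + (-8)^2
= 9 + 36 + 64
= 109


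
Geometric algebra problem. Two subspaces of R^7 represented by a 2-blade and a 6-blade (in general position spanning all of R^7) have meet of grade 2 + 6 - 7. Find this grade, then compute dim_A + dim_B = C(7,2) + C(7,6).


Meet grade = grade(A) + grade(B) - n
= 2 + 6 - 7 = 1
C(7,2) = 21
C(7,6) = 7
dim_A + dim_B = 21 + 7 = 28


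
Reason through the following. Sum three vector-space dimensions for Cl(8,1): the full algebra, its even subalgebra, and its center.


n = 8 + 1 = 9
Total dim = 2^9 = 512
Even subalgebra dim = 2^8 = 256
n is odd, so center dim = 2
Sum = 512 + 256 + 2 = 770


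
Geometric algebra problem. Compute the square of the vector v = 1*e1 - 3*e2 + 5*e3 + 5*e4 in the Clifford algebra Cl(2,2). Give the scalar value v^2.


v^2 = sum of c_i^2 * e_i^2
Positive signature terms (e_i^2 = +1): 1^2 + (-3)^2 = 10
Negative signature terms (e_j^2 = -1): 5^2 + 5^2 = 50
v^2 = 10 - 50 = -40


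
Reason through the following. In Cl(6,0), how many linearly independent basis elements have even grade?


Even subalgebra dimension = 2^(n-1)
n = 6 + 0 = 6
2^(6 - 1) = 2^5 = 32
Verification: sum of C(6,k) for even k = 1 + 15 + 15 + 1 = 32
Result = 32


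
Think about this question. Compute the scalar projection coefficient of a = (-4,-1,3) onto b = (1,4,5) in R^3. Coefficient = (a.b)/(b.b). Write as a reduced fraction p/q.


Projection coefficient = (a . b) / (b . b)
a . b = (-4)*1 + (-1)*4 + 3*5
= -4 + (-4) + 15 = 7
b . b = 1^2 + 4^2 + 5^2
= 1 + 16 + 25 = 42
Coefficient = 7/42
In lowest terms: 1/6


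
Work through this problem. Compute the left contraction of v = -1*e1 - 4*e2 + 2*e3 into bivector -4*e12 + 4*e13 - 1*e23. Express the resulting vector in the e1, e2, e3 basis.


Left contraction v _| B = <vB>_1 (grade-1 part of the geometric product vB).
Using e1_|e12 = e2, e2_|e12 = -e1, e1_|e13 = e3, e3_|e13 = -e1, e2_|e23 = e3, e3_|e23 = -e2:
e1 coeff: -v2*b12 - v3*b13 = -(-4)*(-4) - (2)*(4) = -24
e2 coeff: v1*b12 - v3*b23 = (-1)*(-4) - (2)*(-1) = 6
e3 coeff: v1*b13 + v2*b23 = (-1)*(4) + (-4)*(-1) = 0
v _| B = -24*e1 + 6*e2 + 0*e3


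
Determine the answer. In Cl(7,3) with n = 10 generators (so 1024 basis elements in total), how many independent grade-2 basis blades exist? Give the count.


Number of grade-k basis blades in Cl(p,q) with n = p + q is C(n, k).
n = 7 + 3 = 10
C(10, 2) = 10! / (2! * 8!)
= 3628800 / (2 * 40320)
= 45


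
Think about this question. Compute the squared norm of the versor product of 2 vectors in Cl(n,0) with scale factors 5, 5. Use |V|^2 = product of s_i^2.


Each vector v_i has |v_i|^2 = s_i^2
Squared scales: 5^2 = 25, 5^2 = 25
|V|^2 = 25 * 25
= 625


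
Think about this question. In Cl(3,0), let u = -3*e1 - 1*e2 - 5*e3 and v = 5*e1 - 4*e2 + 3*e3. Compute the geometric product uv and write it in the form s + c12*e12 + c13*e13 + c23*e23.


In Cl(3,0): e_i^2 = 1, e_ie_j = -e_je_i for i != j.
Scalar part = u . v = (-3)*5 + (-1)*(-4) + (-5)*3
= -15 + 4 + (-15) = -26
e12 coeff = (-3)*(-4) - (-1)*5 = 12 - (-5) = 17
e13 coeff = (-3)*3 - (-5)*5 = -9 - (-25) = 16
e23 coeff = (-1)*3 - (-5)*(-4) = -3 - 20 = -23
uv = -26 + 17*e12 + 16*e13 - 23*e23


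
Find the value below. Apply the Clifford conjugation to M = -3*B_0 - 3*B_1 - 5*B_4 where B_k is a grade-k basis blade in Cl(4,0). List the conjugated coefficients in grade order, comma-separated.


Clifford conjugate sign for grade k: (-1)^(k(k+1)/2)
Grade 0: (-1)^(0*1/2) = (-1)^0 = 1, coeff -3 -> -3
Grade 1: (-1)^(1*2/2) = (-1)^1 = -1, coeff -3 -> 3
Grade 4: (-1)^(4*5/2) = (-1)^10 = 1, coeff -5 -> -5
Conjugated coefficients: -3, 3, -5


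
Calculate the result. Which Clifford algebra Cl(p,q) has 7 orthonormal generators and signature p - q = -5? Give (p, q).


We need p + q = 7 and p - q = -5.
Adding: 2p = 7 + (-5) = 2, so p = 1.
Then q = 7 - 1 = 6.
(p, q) = (1, 6)
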